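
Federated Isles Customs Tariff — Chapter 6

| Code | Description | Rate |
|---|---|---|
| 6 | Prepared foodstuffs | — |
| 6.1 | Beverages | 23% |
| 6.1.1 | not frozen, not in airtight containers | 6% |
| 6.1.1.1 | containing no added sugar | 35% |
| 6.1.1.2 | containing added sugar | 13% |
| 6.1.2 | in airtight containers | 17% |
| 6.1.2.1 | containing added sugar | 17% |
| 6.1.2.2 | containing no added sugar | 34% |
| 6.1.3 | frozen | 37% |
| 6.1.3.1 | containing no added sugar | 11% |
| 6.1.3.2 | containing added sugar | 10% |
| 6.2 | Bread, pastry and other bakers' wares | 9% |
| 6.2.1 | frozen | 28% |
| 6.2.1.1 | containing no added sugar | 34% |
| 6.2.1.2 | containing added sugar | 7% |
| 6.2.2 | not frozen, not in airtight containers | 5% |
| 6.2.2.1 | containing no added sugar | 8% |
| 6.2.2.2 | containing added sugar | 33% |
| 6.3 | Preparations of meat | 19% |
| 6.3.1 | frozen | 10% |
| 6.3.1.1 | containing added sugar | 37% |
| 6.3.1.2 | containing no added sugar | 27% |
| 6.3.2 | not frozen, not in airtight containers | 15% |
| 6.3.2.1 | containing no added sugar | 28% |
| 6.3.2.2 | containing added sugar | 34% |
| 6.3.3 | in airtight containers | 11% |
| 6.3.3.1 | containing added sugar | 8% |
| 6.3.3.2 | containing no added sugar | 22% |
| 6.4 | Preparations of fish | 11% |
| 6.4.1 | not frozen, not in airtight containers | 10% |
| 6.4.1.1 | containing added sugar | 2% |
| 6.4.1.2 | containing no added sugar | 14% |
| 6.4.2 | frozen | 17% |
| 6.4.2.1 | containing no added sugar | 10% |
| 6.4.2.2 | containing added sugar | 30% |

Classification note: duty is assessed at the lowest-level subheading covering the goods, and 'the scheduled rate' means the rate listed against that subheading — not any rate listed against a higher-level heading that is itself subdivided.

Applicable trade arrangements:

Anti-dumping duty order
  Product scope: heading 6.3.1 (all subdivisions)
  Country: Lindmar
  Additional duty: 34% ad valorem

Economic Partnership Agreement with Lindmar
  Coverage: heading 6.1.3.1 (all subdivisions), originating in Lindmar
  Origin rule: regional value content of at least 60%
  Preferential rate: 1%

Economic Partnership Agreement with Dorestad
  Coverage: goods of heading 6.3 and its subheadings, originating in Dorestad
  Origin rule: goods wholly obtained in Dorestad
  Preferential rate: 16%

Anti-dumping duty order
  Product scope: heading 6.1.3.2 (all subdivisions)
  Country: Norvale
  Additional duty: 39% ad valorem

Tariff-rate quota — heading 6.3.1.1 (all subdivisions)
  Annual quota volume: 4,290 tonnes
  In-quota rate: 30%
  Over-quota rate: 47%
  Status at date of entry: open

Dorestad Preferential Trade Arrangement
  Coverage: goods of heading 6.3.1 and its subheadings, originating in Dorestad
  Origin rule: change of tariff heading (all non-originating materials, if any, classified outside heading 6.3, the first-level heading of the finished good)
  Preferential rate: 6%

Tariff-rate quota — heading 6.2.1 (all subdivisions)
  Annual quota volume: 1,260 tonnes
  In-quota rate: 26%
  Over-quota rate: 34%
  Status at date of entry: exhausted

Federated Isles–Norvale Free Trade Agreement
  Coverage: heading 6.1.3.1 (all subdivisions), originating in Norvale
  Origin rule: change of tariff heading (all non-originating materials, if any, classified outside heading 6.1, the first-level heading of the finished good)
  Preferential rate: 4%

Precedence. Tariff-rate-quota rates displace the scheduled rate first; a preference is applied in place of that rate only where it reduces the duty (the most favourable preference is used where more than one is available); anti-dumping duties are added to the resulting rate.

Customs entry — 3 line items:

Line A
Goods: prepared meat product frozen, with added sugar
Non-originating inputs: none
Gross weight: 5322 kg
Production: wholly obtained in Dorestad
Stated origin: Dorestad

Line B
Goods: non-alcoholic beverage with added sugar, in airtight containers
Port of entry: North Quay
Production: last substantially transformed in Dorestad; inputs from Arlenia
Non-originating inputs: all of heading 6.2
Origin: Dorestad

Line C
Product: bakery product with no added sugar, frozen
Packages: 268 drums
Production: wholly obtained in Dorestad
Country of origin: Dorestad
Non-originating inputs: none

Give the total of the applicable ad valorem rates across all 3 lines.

57%

Line A: prepared meat product → 6.3; frozen → 6.3.1; with added sugar → 6.3.1.1. Scheduled 37%. quota on 6.3.1.1 open → in-quota 30%; Dorestad agreement on 6.3: wholly obtained → 16% available; Dorestad agreement on 6.3.1: CTH met → 6% available; preferential 6%. → 6%.
Line B: non-alcoholic beverage → 6.1; in airtight containers → 6.1.2; with added sugar → 6.1.2.1. Scheduled 17%. Dorestad agreement on 6.3: 6.1.2.1 not covered; Dorestad agreement on 6.3.1: 6.1.2.1 not covered. → 17%.
Line C: bakery product → 6.2; frozen → 6.2.1; with no added sugar → 6.2.1.1. Scheduled 34%. quota on 6.2.1 exhausted → over-quota 34%; Dorestad agreement on 6.3: 6.2.1.1 not covered; Dorestad agreement on 6.3.1: 6.2.1.1 not covered. → 34%.
Sum: 6% + 17% + 34% = 57%.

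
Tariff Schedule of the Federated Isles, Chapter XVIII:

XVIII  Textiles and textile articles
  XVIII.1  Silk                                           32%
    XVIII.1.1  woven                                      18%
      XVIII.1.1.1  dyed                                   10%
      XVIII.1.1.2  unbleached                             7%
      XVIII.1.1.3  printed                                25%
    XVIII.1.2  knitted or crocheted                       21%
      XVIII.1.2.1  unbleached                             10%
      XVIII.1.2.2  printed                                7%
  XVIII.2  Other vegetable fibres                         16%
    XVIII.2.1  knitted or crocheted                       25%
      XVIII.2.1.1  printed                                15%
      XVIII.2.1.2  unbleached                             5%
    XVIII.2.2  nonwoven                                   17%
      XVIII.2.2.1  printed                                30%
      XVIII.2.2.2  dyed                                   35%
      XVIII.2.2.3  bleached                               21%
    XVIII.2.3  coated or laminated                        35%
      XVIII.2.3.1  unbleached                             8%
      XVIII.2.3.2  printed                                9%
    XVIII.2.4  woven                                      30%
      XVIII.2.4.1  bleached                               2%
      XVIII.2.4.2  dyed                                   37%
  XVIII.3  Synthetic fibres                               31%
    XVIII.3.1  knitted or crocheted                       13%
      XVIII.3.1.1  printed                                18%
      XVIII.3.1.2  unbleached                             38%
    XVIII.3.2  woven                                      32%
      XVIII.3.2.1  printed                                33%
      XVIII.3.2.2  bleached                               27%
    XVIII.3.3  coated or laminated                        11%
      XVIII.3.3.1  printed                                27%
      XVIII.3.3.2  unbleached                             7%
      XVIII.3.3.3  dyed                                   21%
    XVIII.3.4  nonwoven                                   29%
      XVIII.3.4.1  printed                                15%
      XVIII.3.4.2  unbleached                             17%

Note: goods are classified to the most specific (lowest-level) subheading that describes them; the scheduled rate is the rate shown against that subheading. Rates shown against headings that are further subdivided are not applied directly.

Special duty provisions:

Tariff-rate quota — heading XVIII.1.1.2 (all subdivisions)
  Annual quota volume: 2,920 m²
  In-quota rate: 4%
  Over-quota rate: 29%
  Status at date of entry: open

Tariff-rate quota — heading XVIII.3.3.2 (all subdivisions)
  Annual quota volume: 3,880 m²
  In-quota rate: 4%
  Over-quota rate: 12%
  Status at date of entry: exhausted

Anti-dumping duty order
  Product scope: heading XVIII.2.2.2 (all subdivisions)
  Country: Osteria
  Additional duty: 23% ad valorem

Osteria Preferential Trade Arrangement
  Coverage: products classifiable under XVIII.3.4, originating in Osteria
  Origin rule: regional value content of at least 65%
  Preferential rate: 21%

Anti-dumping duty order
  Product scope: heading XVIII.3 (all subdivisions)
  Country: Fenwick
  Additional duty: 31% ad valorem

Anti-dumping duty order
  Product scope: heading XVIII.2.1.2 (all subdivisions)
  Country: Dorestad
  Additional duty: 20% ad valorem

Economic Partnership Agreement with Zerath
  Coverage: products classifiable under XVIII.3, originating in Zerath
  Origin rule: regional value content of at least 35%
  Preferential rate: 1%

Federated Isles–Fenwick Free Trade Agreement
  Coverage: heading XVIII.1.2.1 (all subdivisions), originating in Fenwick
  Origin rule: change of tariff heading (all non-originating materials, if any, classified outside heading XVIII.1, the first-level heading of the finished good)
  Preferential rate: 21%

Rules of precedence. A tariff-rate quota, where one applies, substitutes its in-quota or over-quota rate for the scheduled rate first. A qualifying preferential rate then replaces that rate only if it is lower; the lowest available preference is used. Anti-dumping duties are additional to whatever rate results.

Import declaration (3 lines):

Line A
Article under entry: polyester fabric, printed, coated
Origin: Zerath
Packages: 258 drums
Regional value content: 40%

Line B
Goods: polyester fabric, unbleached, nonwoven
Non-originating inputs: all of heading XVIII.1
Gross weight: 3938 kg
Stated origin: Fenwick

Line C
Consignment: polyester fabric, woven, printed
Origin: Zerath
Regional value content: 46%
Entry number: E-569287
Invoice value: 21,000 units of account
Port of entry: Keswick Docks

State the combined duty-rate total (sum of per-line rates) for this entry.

Line A: polyester → XVIII.3; coated → XVIII.3.3; printed → XVIII.3.3.1. Scheduled 27%. Zerath agreement on XVIII.3: RVC ≥ 35% → 1% available; preferential 1%. → 1%.
Line B: polyester → XVIII.3; nonwoven → XVIII.3.4; unbleached → XVIII.3.4.2. Scheduled 17%. Fenwick agreement on XVIII.1.2.1: XVIII.3.4.2 not covered; anti-dumping (Fenwick, XVIII.3): +31%; total 17% + 31% = 48%. → 48%.
Line C: polyester → XVIII.3; woven → XVIII.3.2; printed → XVIII.3.2.1. Scheduled 33%. Zerath agreement on XVIII.3: RVC ≥ 35% → 1% available; preferential 1%. → 1%.
Sum: 1% + 48% + 1% = 50%.

50%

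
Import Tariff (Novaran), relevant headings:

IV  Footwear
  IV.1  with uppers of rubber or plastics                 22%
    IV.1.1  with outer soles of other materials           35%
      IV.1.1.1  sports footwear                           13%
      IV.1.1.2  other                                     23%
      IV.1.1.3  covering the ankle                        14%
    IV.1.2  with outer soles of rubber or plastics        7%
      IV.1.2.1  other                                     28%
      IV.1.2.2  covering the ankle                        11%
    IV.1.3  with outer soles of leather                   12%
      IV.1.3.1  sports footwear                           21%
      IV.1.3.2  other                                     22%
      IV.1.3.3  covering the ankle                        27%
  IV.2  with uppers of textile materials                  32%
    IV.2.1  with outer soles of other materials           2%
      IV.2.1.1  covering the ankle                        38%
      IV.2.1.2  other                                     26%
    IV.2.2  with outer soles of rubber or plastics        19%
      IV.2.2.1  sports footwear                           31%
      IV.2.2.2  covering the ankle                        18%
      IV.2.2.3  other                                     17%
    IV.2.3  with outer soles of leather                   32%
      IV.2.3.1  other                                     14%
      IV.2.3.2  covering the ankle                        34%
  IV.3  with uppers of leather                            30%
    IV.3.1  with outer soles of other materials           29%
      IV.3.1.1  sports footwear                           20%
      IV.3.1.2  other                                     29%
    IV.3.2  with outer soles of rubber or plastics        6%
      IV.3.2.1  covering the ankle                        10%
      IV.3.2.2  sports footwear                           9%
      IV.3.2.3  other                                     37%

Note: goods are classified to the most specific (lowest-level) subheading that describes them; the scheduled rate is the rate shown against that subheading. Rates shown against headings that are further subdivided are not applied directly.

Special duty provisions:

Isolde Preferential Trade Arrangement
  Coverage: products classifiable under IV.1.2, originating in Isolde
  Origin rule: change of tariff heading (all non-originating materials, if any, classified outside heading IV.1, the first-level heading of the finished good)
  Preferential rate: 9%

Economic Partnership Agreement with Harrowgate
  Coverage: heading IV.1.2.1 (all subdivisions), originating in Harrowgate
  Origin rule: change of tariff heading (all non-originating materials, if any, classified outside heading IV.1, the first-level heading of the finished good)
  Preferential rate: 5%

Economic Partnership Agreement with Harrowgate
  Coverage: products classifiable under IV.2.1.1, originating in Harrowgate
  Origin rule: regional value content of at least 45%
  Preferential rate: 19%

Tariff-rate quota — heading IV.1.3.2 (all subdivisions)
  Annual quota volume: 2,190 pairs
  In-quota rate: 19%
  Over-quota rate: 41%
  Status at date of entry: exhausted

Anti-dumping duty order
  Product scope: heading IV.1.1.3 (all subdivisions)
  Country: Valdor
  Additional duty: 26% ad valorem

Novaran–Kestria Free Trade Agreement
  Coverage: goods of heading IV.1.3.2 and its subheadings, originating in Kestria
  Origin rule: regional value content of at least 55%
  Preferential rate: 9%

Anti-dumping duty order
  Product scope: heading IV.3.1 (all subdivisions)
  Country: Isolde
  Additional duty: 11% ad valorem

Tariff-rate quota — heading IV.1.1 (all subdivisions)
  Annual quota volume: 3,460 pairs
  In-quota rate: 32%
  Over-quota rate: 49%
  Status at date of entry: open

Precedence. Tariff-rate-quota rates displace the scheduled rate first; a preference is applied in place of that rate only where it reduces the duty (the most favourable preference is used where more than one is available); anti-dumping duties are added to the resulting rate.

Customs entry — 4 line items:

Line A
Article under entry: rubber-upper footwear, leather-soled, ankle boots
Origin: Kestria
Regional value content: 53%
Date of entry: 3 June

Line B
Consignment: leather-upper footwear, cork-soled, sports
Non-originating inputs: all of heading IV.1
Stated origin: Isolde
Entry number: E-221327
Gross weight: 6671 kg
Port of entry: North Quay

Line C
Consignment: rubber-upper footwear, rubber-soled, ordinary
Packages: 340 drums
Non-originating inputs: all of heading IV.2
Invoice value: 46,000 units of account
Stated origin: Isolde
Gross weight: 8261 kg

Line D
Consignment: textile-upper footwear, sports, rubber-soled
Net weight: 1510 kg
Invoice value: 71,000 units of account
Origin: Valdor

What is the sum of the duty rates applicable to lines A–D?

Line A: rubber-upper → IV.1; leather-soled → IV.1.3; ankle boots → IV.1.3.3. Scheduled 27%. Kestria agreement on IV.1.3.2: IV.1.3.3 not covered. → 27%.
Line B: leather-upper → IV.3; cork-soled → IV.3.1; sports → IV.3.1.1. Scheduled 20%. Isolde agreement on IV.1.2: IV.3.1.1 not covered; anti-dumping (Isolde, IV.3.1): +11%; total 20% + 11% = 31%. → 31%.
Line C: rubber-upper → IV.1; rubber-soled → IV.1.2; ordinary → IV.1.2.1. Scheduled 28%. Isolde agreement on IV.1.2: CTH met → 9% available; preferential 9%. → 9%.
Line D: textile-upper → IV.2; rubber-soled → IV.2.2; sports → IV.2.2.1. Scheduled 31%. No special measure applies. → 31%.
Sum: 27% + 31% + 9% + 31% = 98%.

98%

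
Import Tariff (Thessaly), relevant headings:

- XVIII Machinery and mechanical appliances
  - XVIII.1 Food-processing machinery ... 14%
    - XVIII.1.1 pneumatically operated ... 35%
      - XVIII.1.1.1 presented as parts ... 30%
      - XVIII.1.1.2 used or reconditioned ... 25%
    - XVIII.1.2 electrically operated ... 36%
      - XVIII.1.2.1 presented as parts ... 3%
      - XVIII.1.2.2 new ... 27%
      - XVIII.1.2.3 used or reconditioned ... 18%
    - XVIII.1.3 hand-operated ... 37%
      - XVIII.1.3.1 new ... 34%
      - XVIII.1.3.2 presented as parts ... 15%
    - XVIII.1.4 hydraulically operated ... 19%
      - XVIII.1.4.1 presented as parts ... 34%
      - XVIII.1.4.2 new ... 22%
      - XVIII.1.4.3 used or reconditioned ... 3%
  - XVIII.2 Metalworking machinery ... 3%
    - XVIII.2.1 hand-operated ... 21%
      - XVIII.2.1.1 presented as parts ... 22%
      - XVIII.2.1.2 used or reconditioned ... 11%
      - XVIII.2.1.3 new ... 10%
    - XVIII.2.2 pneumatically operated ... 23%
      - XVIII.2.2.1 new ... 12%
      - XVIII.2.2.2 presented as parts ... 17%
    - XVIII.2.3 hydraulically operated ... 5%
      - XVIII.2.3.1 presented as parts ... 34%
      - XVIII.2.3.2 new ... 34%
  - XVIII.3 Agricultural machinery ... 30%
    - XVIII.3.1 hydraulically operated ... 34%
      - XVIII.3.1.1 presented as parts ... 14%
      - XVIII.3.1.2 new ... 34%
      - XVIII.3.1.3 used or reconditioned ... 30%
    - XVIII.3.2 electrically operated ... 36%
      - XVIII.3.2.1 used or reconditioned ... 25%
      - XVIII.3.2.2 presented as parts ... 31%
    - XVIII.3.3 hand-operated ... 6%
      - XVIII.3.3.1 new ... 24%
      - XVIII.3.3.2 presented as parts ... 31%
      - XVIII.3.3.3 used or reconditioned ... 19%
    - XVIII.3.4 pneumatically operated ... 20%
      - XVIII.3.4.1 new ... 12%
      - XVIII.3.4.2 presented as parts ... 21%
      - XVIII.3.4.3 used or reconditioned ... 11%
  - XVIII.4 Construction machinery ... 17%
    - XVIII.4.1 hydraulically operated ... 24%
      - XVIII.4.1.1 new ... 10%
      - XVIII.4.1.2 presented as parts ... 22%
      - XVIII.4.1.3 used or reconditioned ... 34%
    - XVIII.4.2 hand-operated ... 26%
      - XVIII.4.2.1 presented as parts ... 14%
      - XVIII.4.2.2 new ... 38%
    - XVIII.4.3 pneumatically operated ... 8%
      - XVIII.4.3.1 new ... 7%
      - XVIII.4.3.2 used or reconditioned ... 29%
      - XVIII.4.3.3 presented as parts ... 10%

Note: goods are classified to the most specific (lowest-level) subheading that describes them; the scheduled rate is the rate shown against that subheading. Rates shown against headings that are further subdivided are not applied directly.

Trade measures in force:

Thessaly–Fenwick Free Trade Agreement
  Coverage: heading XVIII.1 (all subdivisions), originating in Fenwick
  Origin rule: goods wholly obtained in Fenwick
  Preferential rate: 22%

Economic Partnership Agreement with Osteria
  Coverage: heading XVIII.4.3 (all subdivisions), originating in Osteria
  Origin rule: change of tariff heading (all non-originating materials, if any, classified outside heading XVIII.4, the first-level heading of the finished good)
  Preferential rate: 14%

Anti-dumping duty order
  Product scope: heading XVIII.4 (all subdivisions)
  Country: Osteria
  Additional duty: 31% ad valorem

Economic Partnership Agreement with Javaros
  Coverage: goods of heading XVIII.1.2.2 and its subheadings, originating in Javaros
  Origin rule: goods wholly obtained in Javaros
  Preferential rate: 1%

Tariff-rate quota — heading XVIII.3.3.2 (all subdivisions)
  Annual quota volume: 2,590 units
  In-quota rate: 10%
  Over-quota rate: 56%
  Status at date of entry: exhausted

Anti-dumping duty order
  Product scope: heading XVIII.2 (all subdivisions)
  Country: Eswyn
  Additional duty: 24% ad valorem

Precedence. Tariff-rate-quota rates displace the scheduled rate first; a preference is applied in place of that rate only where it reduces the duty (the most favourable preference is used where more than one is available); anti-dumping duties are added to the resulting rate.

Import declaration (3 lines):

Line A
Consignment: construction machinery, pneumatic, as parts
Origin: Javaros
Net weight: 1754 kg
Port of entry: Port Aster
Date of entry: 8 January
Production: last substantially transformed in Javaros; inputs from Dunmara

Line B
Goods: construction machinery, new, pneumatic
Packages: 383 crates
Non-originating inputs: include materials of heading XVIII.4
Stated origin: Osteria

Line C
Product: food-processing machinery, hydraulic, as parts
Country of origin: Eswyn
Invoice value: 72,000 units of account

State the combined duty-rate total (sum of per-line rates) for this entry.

82%

Line A: construction → XVIII.4; pneumatic → XVIII.4.3; as parts → XVIII.4.3.3. Scheduled 10%. Javaros agreement on XVIII.1.2.2: XVIII.4.3.3 not covered. → 10%.
Line B: construction → XVIII.4; pneumatic → XVIII.4.3; new → XVIII.4.3.1. Scheduled 7%. Osteria agreement on XVIII.4.3: CTH not met; anti-dumping (Osteria, XVIII.4): +31%; total 7% + 31% = 38%. → 38%.
Line C: food-processing → XVIII.1; hydraulic → XVIII.1.4; as parts → XVIII.1.4.1. Scheduled 34%. No special measure applies. → 34%.
Sum: 10% + 38% + 34% = 82%.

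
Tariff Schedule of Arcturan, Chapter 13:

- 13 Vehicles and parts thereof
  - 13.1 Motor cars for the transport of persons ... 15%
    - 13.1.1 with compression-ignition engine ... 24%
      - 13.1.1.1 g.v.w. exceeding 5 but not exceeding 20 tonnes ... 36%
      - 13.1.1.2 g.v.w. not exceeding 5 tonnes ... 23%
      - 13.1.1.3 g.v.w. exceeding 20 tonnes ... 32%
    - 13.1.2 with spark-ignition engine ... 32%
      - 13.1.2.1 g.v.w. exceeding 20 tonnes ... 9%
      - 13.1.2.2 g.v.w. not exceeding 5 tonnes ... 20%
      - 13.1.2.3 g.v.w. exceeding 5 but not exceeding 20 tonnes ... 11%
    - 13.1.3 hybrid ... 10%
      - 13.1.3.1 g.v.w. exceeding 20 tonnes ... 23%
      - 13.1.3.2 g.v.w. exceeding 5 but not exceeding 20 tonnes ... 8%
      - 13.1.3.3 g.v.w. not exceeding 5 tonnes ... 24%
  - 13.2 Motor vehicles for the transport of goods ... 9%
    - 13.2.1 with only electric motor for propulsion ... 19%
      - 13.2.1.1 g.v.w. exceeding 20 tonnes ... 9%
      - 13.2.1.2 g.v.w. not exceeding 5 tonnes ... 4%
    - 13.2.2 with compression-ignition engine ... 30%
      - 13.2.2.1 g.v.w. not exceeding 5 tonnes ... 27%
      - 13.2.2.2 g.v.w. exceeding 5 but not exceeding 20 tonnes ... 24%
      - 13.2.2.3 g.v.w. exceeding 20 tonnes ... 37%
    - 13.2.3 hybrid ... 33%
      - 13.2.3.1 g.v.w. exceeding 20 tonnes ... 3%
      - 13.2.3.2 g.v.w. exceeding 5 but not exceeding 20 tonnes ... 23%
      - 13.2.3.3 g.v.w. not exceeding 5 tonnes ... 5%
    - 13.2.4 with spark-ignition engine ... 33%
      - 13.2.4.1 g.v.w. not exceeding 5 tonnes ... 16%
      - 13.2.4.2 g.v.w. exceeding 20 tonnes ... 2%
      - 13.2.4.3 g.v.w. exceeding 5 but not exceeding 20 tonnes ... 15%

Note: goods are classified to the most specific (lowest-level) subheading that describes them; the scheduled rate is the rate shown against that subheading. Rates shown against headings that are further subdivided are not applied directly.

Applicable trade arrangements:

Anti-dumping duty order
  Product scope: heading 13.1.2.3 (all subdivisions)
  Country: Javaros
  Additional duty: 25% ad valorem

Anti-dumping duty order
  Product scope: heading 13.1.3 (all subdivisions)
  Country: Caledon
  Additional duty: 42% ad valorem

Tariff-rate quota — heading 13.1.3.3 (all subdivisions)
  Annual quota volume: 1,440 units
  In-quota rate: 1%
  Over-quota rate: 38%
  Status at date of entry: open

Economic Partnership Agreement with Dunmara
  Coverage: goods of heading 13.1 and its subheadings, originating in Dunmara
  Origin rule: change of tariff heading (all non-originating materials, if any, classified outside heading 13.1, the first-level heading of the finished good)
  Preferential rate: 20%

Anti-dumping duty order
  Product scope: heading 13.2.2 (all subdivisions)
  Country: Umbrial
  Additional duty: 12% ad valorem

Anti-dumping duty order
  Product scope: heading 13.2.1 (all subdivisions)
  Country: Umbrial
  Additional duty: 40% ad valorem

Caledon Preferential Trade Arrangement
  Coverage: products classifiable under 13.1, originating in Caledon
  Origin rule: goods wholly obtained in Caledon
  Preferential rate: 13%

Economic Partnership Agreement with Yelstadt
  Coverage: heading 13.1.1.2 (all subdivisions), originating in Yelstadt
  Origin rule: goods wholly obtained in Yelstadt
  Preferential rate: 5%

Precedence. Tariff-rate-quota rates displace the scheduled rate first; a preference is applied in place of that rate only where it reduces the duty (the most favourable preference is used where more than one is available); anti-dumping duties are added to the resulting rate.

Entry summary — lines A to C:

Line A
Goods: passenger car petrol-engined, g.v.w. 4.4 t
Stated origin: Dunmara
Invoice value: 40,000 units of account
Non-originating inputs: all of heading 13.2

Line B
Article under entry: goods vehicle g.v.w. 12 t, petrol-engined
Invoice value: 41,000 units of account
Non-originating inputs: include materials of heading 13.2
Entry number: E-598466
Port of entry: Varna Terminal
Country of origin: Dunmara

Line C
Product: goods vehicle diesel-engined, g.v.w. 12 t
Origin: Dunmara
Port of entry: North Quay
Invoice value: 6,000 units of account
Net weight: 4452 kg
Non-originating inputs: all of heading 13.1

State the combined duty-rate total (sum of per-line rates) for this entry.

Line A: passenger car → 13.1; petrol-engined → 13.1.2; g.v.w. 4.4 t → 13.1.2.2. Scheduled 20%. Dunmara agreement on 13.1: CTH met → 20% available; preference 20% not lower than 20% → no reduction. → 20%.
Line B: goods vehicle → 13.2; petrol-engined → 13.2.4; g.v.w. 12 t → 13.2.4.3. Scheduled 15%. Dunmara agreement on 13.1: 13.2.4.3 not covered. → 15%.
Line C: goods vehicle → 13.2; diesel-engined → 13.2.2; g.v.w. 12 t → 13.2.2.2. Scheduled 24%. Dunmara agreement on 13.1: 13.2.2.2 not covered. → 24%.
Sum: 20% + 15% + 24% = 59%.

59%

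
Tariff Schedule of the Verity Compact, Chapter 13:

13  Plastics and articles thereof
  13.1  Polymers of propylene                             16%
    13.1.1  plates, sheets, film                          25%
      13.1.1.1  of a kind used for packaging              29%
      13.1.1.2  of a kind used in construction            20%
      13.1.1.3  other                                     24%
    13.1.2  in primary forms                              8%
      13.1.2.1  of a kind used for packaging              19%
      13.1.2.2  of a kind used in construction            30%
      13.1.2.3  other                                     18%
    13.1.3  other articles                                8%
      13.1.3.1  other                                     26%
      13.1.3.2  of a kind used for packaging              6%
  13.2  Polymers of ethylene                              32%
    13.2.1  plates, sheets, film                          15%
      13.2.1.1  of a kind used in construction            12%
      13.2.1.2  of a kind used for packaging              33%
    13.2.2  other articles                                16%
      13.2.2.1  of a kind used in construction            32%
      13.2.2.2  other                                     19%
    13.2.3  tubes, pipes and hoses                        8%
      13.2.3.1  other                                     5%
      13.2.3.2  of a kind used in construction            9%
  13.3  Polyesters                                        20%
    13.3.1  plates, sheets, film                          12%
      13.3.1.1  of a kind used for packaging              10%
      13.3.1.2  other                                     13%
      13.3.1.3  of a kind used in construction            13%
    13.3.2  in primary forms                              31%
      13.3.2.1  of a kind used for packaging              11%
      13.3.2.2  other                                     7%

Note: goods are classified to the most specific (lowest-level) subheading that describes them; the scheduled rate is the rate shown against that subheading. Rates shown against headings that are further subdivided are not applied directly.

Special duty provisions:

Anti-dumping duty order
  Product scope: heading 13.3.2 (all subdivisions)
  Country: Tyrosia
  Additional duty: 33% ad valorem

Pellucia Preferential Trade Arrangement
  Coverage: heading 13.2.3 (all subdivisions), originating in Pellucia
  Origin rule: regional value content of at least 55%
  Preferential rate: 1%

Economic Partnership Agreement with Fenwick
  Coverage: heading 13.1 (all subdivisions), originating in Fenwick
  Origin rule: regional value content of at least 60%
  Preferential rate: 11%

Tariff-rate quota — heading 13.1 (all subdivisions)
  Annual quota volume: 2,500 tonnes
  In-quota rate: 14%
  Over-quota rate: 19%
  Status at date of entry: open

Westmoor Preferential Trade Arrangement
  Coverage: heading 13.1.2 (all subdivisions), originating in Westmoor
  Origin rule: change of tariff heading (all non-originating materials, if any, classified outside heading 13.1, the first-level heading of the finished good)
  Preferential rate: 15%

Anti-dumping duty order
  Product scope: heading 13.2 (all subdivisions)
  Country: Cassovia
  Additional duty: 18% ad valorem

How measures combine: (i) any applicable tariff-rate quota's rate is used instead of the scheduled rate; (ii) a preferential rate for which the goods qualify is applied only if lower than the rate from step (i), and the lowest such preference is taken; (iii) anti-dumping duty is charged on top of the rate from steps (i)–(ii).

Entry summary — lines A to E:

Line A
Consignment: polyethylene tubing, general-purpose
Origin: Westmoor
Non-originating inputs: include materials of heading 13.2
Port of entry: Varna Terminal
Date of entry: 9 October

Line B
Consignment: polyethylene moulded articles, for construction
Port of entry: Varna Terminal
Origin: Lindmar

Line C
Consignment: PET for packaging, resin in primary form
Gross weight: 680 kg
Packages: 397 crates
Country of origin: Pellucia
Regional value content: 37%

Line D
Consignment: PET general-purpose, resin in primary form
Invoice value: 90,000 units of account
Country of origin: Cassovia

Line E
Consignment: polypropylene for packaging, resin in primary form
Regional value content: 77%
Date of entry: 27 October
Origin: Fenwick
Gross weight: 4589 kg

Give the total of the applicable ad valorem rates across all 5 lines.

Line A: polyethylene → 13.2; tubing → 13.2.3; general-purpose → 13.2.3.1. Scheduled 5%. Westmoor agreement on 13.1.2: 13.2.3.1 not covered. → 5%.
Line B: polyethylene → 13.2; moulded articles → 13.2.2; for construction → 13.2.2.1. Scheduled 32%. No special measure applies. → 32%.
Line C: PET → 13.3; resin in primary form → 13.3.2; for packaging → 13.3.2.1. Scheduled 11%. Pellucia agreement on 13.2.3: 13.3.2.1 not covered. → 11%.
Line D: PET → 13.3; resin in primary form → 13.3.2; general-purpose → 13.3.2.2. Scheduled 7%. No special measure applies. → 7%.
Line E: polypropylene → 13.1; resin in primary form → 13.1.2; for packaging → 13.1.2.1. Scheduled 19%. quota on 13.1 open → in-quota 14%; Fenwick agreement on 13.1: RVC ≥ 60% → 11% available; preferential 11%. → 11%.
Sum: 5% + 32% + 11% + 7% + 11% = 66%.

66%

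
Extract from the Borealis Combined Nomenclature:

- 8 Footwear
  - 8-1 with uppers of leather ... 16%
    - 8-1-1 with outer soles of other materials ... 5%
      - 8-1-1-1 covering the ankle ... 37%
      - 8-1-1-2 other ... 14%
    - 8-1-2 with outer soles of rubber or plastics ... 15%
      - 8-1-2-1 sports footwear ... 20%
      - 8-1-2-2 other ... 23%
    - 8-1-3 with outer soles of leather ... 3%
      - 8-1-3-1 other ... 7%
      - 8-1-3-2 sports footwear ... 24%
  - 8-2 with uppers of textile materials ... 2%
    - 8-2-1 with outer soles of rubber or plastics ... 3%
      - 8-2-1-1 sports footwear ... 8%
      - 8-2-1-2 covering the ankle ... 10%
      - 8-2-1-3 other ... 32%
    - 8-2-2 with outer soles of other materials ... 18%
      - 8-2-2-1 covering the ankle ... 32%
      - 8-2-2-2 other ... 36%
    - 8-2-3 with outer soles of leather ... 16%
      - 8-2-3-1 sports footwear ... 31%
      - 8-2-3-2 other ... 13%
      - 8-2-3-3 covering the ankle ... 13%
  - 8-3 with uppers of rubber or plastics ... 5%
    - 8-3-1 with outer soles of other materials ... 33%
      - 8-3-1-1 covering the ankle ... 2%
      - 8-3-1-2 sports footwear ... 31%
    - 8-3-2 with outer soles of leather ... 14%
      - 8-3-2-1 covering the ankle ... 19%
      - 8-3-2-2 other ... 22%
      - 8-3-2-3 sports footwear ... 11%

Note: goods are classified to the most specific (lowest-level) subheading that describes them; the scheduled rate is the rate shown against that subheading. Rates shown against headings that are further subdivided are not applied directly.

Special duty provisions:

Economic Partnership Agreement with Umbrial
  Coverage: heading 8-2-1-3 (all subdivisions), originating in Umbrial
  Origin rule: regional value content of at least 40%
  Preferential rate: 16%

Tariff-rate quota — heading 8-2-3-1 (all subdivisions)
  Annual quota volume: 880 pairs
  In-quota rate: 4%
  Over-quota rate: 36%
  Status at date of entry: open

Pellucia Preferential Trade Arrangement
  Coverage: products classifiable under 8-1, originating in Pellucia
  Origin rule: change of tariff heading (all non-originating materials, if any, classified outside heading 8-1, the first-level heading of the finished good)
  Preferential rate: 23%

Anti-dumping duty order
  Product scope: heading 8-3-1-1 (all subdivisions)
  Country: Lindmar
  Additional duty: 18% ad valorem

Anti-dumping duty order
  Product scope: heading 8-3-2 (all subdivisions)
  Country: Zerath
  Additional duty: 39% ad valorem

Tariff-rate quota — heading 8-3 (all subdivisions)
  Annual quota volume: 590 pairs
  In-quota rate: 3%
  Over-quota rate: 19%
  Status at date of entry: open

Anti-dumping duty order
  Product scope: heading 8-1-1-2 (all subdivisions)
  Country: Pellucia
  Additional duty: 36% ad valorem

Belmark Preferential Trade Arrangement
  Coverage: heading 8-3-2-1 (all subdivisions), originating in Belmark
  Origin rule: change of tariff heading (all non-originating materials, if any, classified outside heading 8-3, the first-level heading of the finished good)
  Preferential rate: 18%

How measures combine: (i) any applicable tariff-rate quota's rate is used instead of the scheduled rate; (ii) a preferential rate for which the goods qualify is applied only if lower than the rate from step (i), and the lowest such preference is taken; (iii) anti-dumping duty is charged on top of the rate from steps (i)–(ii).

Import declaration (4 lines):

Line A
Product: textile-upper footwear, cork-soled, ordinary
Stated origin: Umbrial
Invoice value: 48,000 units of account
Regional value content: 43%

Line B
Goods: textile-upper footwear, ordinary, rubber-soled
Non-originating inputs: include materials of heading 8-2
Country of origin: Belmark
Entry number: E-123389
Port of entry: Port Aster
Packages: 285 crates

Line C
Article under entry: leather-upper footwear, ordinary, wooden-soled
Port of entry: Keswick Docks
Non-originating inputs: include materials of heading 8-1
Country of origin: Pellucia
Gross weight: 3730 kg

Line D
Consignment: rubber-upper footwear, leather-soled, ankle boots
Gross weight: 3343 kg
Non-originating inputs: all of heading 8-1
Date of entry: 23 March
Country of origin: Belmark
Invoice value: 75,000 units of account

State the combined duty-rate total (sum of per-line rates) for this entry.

121%

Line A: textile-upper → 8-2; cork-soled → 8-2-2; ordinary → 8-2-2-2. Scheduled 36%. Umbrial agreement on 8-2-1-3: 8-2-2-2 not covered. → 36%.
Line B: textile-upper → 8-2; rubber-soled → 8-2-1; ordinary → 8-2-1-3. Scheduled 32%. Belmark agreement on 8-3-2-1: 8-2-1-3 not covered. → 32%.
Line C: leather-upper → 8-1; wooden-soled → 8-1-1; ordinary → 8-1-1-2. Scheduled 14%. Pellucia agreement on 8-1: CTH not met; anti-dumping (Pellucia, 8-1-1-2): +36%; total 14% + 36% = 50%. → 50%.
Line D: rubber-upper → 8-3; leather-soled → 8-3-2; ankle boots → 8-3-2-1. Scheduled 19%. quota on 8-3 open → in-quota 3%; Belmark agreement on 8-3-2-1: CTH met → 18% available; preference 18% not lower than 3% → no reduction. → 3%.
Sum: 36% + 32% + 50% + 3% = 121%.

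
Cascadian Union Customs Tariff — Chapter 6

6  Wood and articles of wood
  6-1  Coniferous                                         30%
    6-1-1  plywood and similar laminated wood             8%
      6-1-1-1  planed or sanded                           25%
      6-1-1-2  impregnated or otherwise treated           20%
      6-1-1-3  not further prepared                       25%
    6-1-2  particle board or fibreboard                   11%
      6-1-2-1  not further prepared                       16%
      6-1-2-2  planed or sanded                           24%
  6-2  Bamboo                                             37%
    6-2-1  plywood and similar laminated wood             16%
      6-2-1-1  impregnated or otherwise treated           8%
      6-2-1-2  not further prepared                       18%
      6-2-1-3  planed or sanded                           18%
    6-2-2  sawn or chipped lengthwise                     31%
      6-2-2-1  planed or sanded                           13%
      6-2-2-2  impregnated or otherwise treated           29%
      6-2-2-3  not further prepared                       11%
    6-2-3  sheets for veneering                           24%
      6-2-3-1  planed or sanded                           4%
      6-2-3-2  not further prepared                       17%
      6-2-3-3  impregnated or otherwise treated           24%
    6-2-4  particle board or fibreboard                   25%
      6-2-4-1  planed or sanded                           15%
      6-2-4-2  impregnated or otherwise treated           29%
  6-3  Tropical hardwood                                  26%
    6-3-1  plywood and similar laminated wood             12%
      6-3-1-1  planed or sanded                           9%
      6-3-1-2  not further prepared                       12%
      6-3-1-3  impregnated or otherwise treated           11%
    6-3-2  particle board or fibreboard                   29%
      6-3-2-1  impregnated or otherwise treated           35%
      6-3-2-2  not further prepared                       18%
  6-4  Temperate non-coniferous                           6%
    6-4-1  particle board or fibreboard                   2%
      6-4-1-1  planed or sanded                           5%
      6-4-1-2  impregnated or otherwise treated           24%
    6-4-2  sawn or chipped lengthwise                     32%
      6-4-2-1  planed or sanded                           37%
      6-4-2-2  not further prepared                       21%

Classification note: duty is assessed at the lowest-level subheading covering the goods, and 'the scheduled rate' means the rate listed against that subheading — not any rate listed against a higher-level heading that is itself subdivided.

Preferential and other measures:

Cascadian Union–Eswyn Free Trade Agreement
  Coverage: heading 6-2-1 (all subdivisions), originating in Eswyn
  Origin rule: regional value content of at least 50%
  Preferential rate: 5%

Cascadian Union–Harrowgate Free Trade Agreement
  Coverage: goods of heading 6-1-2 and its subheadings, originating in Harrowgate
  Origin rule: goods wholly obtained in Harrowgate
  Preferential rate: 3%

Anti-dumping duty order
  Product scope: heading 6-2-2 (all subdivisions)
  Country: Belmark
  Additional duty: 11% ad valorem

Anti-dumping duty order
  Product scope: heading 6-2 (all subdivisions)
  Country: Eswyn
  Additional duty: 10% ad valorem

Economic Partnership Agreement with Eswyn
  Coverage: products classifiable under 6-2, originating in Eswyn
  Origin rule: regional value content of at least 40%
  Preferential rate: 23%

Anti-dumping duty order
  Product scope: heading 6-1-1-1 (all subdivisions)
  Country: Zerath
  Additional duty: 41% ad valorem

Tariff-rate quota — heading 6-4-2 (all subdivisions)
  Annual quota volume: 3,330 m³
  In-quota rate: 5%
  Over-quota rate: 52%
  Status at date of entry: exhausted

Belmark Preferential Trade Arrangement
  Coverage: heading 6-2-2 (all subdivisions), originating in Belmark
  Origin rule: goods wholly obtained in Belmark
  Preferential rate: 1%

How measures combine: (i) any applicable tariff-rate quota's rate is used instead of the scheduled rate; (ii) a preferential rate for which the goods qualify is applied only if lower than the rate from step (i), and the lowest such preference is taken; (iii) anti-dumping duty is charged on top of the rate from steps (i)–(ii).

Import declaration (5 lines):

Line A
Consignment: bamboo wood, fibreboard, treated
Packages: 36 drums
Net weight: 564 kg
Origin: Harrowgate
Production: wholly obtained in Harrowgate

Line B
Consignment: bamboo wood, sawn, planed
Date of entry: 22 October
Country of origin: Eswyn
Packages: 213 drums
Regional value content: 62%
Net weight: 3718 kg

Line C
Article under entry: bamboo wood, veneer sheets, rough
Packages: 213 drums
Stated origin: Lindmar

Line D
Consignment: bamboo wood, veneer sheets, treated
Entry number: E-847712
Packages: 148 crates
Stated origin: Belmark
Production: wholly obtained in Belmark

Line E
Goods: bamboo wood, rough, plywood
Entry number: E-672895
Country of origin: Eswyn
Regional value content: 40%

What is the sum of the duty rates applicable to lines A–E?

Line A: bamboo → 6-2; fibreboard → 6-2-4; treated → 6-2-4-2. Scheduled 29%. Harrowgate agreement on 6-1-2: 6-2-4-2 not covered. → 29%.
Line B: bamboo → 6-2; sawn → 6-2-2; planed → 6-2-2-1. Scheduled 13%. Eswyn agreement on 6-2-1: 6-2-2-1 not covered; Eswyn agreement on 6-2: RVC ≥ 40% → 23% available; preference 23% not lower than 13% → no reduction; anti-dumping (Eswyn, 6-2): +10%; total 13% + 10% = 23%. → 23%.
Line C: bamboo → 6-2; veneer sheets → 6-2-3; rough → 6-2-3-2. Scheduled 17%. No special measure applies. → 17%.
Line D: bamboo → 6-2; veneer sheets → 6-2-3; treated → 6-2-3-3. Scheduled 24%. Belmark agreement on 6-2-2: 6-2-3-3 not covered. → 24%.
Line E: bamboo → 6-2; plywood → 6-2-1; rough → 6-2-1-2. Scheduled 18%. Eswyn agreement on 6-2-1: RVC < 50%; Eswyn agreement on 6-2: RVC ≥ 40% → 23% available; preference 23% not lower than 18% → no reduction; anti-dumping (Eswyn, 6-2): +10%; total 18% + 10% = 28%. → 28%.
Sum: 29% + 23% + 17% + 24% + 28% = 121%.

121%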